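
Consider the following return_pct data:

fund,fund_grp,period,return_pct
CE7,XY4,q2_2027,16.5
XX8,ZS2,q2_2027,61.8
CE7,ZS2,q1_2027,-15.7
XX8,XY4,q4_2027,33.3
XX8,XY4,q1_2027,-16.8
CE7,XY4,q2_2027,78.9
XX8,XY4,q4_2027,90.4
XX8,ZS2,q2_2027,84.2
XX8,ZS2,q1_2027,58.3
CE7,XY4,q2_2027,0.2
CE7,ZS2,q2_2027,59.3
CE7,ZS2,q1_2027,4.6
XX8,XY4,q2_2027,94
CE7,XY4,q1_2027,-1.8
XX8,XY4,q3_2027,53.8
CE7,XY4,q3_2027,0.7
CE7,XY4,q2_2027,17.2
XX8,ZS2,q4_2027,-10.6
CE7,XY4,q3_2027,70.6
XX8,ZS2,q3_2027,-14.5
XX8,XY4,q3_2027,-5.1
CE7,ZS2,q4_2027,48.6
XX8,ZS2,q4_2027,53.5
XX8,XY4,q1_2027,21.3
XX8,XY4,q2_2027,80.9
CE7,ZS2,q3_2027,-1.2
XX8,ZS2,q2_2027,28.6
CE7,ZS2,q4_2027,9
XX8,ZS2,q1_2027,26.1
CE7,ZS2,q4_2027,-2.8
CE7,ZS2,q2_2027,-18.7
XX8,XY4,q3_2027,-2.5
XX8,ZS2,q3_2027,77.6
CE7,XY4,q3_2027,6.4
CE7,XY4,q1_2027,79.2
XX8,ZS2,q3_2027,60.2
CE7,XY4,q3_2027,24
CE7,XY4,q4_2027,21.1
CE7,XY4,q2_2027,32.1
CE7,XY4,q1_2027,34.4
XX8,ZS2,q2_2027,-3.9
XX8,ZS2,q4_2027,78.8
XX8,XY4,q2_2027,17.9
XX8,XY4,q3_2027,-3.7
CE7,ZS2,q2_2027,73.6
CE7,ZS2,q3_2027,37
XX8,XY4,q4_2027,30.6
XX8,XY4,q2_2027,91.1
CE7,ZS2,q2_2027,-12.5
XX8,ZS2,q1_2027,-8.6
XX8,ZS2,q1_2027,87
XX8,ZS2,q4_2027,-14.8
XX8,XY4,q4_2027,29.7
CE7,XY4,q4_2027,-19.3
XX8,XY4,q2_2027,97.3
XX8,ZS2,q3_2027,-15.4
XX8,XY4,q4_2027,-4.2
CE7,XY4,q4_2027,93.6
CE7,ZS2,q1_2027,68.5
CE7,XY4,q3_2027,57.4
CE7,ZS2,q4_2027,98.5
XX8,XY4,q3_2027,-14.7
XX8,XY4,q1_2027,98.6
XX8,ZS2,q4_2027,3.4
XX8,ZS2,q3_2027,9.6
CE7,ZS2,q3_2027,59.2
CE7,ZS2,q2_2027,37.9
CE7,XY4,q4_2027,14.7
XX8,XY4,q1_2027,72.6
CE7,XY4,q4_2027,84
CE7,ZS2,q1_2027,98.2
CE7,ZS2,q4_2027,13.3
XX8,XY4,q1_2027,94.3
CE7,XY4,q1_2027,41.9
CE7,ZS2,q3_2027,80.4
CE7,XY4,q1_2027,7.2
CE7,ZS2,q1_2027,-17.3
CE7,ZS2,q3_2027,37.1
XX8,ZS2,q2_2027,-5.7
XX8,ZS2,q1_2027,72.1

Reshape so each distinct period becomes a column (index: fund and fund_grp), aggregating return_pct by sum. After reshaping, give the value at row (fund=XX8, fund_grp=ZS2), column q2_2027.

Rows with fund=XX8, fund_grp=ZS2 and period=q2_2027: return_pct values are 61.8, 84.2, 28.6, -3.9, -5.7.
61.8 + 84.2 + 28.6 + -3.9 + -5.7 = 165.

165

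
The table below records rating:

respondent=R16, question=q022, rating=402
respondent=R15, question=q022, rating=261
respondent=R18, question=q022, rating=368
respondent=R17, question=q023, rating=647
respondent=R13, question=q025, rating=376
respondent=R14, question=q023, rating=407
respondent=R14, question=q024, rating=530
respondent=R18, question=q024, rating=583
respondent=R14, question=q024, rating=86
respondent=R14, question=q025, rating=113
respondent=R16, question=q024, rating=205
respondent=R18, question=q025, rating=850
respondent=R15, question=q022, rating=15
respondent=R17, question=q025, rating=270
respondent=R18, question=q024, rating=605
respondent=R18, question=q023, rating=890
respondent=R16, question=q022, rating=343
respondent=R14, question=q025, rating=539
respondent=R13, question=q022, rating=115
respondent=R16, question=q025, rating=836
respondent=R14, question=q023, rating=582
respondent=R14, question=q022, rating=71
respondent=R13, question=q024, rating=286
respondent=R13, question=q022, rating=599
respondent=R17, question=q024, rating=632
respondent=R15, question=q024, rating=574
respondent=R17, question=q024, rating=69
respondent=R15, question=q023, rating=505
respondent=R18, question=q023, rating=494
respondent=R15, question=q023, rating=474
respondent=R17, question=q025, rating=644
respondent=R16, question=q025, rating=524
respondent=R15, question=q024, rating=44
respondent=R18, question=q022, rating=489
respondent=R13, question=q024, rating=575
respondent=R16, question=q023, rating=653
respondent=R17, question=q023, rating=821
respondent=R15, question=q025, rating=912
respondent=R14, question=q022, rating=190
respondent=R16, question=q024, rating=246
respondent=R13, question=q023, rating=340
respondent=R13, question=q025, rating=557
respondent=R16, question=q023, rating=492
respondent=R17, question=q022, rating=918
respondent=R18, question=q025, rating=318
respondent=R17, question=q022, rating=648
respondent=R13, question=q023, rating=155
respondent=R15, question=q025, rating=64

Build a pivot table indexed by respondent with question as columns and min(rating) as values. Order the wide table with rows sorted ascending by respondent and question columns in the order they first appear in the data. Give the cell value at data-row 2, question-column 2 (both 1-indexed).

407

With rows sorted ascending by respondent, row 2 is respondent=R14. question columns in first-appearance order: q022, q023, q025, q024; column 2 is q023.
Long rows with respondent=R14, question=q023: min(407, 582) = 407.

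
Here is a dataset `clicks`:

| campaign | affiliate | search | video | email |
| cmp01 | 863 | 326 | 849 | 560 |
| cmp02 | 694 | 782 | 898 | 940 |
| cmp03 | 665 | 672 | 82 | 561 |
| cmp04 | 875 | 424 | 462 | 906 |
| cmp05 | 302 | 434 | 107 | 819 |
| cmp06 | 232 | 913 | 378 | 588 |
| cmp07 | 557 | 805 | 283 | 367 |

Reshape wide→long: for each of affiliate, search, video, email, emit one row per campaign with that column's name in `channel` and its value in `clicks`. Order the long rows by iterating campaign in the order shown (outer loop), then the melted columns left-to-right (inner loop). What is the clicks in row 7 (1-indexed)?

28 rows total (7 × 4). Row 7: index ⌊(7-1)/4⌋ = 1 into campaign → cmp02; (7-1) mod 4 = 2 into the melted columns → video.
So row 7 is (cmp02, video, 898); clicks = 898.

898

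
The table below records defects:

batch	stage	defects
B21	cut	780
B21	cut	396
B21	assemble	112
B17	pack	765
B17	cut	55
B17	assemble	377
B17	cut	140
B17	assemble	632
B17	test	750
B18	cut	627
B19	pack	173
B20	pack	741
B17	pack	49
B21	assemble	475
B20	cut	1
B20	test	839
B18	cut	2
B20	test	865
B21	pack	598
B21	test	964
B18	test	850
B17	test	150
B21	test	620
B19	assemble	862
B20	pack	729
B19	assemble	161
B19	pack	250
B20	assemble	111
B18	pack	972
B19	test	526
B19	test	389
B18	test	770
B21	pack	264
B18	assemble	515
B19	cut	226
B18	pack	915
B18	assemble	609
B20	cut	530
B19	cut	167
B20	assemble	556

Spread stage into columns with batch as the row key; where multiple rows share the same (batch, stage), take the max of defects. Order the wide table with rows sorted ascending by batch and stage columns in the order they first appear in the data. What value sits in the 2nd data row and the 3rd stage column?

With rows sorted ascending by batch, row 2 is batch=B18. stage columns in first-appearance order: cut, assemble, pack, test; column 3 is pack.
Long rows with batch=B18, stage=pack: max(972, 915) = 972.

972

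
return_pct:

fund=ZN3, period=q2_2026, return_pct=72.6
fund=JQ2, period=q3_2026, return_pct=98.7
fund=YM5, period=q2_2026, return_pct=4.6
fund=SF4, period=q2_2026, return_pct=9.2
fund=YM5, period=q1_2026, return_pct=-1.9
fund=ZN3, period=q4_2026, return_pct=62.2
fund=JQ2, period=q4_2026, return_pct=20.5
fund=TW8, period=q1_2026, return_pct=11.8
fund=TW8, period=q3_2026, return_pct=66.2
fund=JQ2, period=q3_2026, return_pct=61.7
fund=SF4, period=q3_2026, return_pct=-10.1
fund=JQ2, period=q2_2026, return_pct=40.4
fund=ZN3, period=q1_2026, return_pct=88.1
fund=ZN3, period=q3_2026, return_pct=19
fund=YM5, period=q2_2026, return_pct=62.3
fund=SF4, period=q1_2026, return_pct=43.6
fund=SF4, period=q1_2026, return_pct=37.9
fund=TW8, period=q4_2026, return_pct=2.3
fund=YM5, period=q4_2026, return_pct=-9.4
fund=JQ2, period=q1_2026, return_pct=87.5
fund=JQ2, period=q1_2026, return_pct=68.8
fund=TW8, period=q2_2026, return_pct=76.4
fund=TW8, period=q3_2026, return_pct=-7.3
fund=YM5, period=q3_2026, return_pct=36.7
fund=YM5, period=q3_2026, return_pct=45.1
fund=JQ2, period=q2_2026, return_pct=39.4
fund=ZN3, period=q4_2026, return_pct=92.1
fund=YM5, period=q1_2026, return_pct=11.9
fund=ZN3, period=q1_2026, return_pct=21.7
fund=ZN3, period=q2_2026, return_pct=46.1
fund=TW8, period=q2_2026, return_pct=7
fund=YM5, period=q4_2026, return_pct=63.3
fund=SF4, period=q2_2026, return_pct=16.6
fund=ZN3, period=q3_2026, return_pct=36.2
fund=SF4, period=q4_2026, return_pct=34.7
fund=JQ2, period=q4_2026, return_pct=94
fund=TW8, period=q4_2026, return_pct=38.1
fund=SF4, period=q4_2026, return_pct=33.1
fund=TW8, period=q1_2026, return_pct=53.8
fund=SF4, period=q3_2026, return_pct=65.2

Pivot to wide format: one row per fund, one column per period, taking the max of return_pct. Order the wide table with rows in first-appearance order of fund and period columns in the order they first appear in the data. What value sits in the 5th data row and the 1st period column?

76.4

With rows in first-appearance order of fund, row 5 is fund=TW8. period columns in first-appearance order: q2_2026, q3_2026, q1_2026, q4_2026; column 1 is q2_2026.
Long rows with fund=TW8, period=q2_2026: max(76.4, 7) = 76.4.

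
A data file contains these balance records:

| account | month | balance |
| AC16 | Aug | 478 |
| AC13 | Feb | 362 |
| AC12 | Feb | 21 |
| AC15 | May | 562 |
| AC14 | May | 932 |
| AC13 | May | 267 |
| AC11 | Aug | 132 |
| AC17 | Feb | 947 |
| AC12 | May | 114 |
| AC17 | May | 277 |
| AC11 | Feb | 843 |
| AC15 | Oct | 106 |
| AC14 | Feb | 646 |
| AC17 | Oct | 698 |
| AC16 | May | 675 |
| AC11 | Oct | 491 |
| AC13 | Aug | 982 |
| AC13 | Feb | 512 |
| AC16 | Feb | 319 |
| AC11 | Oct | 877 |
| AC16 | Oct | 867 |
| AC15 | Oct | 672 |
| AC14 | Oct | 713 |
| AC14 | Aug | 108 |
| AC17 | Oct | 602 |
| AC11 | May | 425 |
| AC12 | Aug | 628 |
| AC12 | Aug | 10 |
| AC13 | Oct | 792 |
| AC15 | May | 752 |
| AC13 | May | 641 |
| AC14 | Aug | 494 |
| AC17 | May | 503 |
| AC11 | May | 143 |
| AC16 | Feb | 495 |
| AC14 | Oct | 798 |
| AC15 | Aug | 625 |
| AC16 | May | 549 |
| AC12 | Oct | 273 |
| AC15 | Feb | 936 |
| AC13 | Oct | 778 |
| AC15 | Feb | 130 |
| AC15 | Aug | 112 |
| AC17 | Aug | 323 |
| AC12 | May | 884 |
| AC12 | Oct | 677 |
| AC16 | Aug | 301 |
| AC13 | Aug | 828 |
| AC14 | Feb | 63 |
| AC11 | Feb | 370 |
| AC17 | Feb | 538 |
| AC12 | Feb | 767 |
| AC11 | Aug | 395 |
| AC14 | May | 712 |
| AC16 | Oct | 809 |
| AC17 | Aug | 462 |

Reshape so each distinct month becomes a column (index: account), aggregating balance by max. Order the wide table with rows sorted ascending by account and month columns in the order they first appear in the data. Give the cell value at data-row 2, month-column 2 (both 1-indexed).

767

With rows sorted ascending by account, row 2 is account=AC12. month columns in first-appearance order: Aug, Feb, May, Oct; column 2 is Feb.
Long rows with account=AC12, month=Feb: max(21, 767) = 767.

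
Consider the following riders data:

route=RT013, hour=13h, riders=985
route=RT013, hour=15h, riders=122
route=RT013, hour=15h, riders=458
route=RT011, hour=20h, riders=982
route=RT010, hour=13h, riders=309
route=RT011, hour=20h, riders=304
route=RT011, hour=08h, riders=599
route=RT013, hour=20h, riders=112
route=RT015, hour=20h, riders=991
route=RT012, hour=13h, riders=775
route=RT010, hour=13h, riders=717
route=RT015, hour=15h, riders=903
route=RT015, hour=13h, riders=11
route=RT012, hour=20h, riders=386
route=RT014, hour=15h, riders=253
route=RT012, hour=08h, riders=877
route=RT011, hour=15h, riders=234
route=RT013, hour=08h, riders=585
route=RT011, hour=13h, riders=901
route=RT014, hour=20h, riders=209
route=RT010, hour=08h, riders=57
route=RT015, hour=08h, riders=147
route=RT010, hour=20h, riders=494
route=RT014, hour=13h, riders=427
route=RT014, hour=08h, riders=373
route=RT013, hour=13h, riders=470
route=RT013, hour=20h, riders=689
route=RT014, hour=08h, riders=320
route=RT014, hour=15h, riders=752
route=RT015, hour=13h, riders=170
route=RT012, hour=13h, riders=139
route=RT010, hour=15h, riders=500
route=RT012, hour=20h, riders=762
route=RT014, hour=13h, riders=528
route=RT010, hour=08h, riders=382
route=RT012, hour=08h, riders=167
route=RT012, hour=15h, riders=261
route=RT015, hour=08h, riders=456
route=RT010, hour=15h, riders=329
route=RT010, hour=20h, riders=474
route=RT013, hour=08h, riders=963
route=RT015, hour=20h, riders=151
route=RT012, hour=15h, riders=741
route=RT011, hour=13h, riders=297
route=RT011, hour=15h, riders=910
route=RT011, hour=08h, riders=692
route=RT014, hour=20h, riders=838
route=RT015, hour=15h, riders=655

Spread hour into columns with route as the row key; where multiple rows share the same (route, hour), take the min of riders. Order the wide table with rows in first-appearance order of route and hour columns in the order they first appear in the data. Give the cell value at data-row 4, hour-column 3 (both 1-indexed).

151

With rows in first-appearance order of route, row 4 is route=RT015. hour columns in first-appearance order: 13h, 15h, 20h, 08h; column 3 is 20h.
Long rows with route=RT015, hour=20h: min(991, 151) = 151.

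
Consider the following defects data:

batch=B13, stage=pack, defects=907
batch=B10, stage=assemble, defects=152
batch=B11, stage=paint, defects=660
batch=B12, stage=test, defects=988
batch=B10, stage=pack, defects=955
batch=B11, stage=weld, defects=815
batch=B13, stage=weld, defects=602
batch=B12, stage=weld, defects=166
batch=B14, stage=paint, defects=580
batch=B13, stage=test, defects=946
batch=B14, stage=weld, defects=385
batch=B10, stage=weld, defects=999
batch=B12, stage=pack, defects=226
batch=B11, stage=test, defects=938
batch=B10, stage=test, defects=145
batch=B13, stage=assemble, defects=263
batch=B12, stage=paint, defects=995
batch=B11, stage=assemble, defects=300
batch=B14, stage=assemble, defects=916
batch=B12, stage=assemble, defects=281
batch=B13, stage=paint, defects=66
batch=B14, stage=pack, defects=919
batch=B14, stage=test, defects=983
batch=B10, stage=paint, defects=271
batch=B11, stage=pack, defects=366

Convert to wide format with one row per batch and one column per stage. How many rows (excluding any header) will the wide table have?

5

5 distinct batch values → 5 rows.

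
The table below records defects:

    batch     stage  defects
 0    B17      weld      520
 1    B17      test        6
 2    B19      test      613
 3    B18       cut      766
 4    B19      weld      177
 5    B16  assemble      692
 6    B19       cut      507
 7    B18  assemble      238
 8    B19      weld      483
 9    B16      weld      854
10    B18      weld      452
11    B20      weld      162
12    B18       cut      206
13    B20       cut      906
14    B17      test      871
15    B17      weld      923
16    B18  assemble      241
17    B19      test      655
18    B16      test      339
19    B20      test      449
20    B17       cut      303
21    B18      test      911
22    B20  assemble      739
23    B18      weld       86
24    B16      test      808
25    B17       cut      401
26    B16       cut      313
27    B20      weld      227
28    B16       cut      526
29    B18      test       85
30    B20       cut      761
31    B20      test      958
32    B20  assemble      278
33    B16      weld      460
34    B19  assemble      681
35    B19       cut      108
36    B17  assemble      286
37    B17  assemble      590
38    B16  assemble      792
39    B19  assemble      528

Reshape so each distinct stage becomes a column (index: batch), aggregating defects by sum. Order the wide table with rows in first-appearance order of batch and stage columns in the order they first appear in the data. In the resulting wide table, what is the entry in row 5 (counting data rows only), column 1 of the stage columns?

389

With rows in first-appearance order of batch, row 5 is batch=B20. stage columns in first-appearance order: weld, test, cut, assemble; column 1 is weld.
Long rows with batch=B20, stage=weld: 162 + 227 = 389.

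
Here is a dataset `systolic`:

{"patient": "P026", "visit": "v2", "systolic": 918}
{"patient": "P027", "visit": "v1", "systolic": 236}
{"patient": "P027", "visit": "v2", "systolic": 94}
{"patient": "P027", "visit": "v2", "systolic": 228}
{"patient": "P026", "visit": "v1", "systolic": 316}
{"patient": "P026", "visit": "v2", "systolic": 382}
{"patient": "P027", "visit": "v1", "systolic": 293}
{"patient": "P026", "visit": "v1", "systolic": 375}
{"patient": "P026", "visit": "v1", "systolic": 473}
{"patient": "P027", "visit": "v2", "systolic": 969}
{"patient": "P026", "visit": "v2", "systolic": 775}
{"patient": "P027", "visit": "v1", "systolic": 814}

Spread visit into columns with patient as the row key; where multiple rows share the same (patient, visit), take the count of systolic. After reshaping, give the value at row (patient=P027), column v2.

3

Rows with patient=P027 and visit=v2: systolic values are 94, 228, 969.
3 rows match — count = 3.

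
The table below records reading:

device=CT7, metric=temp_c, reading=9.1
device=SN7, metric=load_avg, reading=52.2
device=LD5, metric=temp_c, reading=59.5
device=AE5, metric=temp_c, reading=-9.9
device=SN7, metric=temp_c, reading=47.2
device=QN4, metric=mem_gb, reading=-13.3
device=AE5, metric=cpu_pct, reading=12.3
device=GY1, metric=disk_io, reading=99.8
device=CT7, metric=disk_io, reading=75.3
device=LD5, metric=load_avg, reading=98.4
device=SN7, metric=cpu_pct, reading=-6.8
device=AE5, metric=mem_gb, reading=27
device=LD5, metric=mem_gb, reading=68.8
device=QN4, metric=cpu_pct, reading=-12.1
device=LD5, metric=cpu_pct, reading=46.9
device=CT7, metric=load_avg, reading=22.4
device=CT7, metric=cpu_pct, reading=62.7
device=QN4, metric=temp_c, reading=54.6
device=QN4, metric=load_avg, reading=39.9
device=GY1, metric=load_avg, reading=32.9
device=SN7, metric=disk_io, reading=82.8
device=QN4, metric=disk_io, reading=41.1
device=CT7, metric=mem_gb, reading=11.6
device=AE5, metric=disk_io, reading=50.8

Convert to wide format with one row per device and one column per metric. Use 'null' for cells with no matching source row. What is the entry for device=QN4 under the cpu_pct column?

The long row with device=QN4, metric=cpu_pct has reading=-12.1.

-12.1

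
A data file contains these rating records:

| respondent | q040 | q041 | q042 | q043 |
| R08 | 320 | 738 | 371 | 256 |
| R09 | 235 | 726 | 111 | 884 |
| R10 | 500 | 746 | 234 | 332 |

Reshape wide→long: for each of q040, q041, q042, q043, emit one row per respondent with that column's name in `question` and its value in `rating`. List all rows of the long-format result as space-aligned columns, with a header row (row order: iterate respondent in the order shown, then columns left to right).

Each (respondent, column) pair becomes one row: 3 × 4 = 12 rows.
For example, (R08, q040) → rating=320.

respondent  question  rating
R08         q040      320   
R08         q041      738   
R08         q042      371   
R08         q043      256   
R09         q040      235   
R09         q041      726   
R09         q042      111   
R09         q043      884   
R10         q040      500   
R10         q041      746   
R10         q042      234   
R10         q043      332   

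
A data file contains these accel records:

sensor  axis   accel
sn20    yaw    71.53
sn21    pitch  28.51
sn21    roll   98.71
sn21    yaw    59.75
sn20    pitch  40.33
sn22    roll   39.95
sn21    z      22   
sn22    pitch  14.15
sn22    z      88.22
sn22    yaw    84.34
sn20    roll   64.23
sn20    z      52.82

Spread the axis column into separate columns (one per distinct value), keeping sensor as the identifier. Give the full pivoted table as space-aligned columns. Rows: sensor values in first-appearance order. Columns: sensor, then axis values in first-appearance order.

Columns: sensor plus the 4 distinct axis values (yaw, pitch, roll, z).
For example, row sn20 column yaw takes accel=71.53 from the long row (sn20, yaw).

sensor  yaw    pitch  roll   z    
sn20    71.53  40.33  64.23  52.82
sn21    59.75  28.51  98.71  22   
sn22    84.34  14.15  39.95  88.22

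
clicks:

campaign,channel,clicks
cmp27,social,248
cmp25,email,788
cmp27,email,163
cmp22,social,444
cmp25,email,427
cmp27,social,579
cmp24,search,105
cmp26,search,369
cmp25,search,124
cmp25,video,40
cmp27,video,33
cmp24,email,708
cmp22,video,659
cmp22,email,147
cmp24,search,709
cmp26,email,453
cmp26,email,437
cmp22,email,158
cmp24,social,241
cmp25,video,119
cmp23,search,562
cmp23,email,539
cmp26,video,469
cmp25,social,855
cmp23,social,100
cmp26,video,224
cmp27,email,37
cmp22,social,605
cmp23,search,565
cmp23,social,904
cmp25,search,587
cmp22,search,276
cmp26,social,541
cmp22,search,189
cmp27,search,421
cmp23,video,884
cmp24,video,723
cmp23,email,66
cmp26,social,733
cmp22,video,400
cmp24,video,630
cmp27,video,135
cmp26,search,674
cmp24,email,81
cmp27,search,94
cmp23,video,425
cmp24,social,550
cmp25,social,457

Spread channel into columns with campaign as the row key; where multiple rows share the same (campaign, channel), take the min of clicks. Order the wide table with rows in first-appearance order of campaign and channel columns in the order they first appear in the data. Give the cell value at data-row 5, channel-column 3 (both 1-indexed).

369

With rows in first-appearance order of campaign, row 5 is campaign=cmp26. channel columns in first-appearance order: social, email, search, video; column 3 is search.
Long rows with campaign=cmp26, channel=search: min(369, 674) = 369.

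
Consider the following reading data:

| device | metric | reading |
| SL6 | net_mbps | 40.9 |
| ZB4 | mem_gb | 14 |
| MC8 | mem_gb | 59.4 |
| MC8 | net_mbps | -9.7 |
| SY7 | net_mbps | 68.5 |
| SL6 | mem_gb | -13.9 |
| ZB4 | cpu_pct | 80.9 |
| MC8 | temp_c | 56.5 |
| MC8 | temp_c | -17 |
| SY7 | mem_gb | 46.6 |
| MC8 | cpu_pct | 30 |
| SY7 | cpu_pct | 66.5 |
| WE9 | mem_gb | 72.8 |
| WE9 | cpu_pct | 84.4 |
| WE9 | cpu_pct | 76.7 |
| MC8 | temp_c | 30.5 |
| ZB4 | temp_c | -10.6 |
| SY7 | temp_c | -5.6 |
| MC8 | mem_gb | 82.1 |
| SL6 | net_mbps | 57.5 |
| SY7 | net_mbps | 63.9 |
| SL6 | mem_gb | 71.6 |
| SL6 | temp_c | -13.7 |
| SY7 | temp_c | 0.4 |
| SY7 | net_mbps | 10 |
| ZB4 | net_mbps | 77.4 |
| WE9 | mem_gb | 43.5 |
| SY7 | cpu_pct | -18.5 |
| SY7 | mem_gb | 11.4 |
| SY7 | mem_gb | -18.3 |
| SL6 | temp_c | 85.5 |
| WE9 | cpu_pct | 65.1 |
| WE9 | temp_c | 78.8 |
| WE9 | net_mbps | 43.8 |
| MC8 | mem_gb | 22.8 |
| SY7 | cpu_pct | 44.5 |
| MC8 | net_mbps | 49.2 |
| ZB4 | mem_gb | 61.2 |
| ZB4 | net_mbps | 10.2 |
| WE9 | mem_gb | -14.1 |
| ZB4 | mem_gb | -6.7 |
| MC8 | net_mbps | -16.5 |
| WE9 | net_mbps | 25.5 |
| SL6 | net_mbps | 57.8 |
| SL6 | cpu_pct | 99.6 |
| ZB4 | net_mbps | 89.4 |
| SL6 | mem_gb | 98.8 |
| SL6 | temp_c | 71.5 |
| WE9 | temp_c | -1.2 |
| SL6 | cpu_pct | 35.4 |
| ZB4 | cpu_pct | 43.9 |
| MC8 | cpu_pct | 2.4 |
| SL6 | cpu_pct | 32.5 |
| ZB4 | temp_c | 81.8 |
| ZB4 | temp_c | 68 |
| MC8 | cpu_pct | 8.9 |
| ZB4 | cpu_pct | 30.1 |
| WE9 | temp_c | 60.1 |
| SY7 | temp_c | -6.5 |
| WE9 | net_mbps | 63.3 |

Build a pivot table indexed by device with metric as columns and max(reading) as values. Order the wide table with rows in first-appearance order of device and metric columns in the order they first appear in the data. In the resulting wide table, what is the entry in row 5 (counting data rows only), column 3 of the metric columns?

84.4

With rows in first-appearance order of device, row 5 is device=WE9. metric columns in first-appearance order: net_mbps, mem_gb, cpu_pct, temp_c; column 3 is cpu_pct.
Long rows with device=WE9, metric=cpu_pct: max(84.4, 76.7, 65.1) = 84.4.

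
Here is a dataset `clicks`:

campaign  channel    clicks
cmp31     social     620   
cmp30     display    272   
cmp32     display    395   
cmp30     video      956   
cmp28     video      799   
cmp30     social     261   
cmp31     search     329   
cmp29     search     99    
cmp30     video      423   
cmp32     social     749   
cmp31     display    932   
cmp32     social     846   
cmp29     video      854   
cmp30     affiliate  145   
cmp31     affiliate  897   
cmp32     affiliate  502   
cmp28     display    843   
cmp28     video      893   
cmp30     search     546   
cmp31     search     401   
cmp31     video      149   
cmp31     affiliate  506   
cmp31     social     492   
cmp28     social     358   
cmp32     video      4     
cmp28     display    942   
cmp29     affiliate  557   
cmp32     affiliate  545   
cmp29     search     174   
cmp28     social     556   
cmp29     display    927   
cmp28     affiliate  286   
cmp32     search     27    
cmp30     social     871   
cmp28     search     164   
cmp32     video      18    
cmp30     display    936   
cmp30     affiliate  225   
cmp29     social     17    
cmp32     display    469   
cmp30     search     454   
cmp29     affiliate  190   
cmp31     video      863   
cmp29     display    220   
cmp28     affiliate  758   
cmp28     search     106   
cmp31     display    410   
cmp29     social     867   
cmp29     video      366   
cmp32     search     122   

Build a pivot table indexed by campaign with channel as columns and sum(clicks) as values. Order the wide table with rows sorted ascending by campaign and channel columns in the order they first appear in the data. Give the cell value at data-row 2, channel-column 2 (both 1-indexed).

1147

With rows sorted ascending by campaign, row 2 is campaign=cmp29. channel columns in first-appearance order: social, display, video, search, affiliate; column 2 is display.
Long rows with campaign=cmp29, channel=display: 927 + 220 = 1147.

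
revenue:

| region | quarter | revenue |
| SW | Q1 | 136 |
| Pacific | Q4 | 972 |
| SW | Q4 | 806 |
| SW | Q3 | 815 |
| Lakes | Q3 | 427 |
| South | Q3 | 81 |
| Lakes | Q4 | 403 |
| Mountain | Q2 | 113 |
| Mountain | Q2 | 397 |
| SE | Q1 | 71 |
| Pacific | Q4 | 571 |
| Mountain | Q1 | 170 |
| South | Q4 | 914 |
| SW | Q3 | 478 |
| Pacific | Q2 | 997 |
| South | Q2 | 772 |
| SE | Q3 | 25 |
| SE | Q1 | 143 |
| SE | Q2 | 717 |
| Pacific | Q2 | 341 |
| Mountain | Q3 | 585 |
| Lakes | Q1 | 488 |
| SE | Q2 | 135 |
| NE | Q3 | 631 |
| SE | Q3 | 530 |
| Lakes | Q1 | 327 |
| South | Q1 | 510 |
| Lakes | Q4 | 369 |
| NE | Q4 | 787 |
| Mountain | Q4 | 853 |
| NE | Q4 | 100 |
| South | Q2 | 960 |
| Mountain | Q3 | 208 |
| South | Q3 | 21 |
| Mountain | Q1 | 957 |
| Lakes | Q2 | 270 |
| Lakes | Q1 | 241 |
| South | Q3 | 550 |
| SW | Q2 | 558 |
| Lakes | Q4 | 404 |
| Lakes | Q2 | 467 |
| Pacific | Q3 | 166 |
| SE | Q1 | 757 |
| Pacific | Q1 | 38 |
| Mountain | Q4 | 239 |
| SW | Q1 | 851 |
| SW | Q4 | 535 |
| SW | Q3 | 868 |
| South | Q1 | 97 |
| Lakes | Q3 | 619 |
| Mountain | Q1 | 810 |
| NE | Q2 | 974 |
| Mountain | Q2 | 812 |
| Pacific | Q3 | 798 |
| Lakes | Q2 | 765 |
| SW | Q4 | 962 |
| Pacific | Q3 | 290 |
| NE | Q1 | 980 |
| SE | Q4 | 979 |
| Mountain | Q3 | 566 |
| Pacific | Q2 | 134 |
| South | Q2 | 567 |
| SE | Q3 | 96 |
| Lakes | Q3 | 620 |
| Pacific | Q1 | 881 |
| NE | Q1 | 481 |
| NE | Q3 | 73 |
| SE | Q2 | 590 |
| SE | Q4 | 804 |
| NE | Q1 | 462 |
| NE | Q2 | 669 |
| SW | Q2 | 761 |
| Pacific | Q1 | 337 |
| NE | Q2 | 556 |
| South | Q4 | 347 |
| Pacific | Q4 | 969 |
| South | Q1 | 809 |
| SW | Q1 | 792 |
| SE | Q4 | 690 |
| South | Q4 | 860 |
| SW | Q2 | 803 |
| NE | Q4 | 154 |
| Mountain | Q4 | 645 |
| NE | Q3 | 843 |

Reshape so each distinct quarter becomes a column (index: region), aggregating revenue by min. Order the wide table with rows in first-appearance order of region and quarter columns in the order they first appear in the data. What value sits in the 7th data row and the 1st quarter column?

462

With rows in first-appearance order of region, row 7 is region=NE. quarter columns in first-appearance order: Q1, Q4, Q3, Q2; column 1 is Q1.
Long rows with region=NE, quarter=Q1: min(980, 481, 462) = 462.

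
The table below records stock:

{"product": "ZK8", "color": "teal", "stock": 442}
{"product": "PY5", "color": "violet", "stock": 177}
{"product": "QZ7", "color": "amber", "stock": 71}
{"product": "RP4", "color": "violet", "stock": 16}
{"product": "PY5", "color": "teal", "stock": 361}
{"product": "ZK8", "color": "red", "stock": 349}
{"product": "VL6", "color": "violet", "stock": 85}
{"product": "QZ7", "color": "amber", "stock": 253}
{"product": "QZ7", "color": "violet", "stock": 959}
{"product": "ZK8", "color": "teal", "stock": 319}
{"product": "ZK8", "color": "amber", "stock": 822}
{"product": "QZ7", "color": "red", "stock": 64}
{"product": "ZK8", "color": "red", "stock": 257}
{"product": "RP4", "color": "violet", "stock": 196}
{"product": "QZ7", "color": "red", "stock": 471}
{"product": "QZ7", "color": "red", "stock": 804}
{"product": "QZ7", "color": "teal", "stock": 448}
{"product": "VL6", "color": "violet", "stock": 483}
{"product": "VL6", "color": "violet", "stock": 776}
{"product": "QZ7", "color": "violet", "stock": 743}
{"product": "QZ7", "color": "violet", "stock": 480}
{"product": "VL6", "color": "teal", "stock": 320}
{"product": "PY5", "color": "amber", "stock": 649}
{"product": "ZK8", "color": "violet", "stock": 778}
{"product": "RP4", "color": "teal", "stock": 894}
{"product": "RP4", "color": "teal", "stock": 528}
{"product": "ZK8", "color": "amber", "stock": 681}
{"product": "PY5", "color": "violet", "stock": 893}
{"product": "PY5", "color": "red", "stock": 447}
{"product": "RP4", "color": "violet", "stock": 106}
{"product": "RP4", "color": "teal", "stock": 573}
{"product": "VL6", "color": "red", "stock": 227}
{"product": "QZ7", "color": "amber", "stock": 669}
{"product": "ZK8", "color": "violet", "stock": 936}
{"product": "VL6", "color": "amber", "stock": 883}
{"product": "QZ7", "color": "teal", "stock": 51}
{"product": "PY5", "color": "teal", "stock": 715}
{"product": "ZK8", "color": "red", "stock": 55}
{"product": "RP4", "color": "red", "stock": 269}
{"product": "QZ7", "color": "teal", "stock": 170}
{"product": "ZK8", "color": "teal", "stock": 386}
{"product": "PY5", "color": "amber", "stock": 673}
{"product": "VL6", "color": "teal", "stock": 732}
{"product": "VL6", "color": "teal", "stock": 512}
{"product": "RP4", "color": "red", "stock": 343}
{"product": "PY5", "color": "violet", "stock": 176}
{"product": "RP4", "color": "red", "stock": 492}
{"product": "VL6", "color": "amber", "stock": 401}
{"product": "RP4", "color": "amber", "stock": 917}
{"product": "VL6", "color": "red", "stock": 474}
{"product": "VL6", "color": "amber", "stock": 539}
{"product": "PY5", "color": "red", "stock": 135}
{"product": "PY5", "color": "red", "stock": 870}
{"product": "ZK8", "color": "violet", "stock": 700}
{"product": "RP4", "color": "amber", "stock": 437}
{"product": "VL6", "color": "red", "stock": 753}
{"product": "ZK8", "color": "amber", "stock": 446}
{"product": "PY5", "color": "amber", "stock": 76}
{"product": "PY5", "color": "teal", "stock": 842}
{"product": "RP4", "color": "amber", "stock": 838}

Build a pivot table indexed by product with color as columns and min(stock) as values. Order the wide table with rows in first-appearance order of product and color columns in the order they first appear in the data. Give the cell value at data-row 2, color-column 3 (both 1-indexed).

76

With rows in first-appearance order of product, row 2 is product=PY5. color columns in first-appearance order: teal, violet, amber, red; column 3 is amber.
Long rows with product=PY5, color=amber: min(649, 673, 76) = 76.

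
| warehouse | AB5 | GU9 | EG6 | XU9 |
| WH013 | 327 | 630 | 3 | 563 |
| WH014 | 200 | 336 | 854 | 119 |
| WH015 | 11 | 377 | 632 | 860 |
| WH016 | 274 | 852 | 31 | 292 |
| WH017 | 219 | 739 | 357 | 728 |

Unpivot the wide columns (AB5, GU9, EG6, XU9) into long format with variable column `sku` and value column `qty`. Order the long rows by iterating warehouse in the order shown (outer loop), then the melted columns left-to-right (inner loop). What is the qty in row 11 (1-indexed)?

20 rows total (5 × 4). Row 11: index ⌊(11-1)/4⌋ = 2 into warehouse → WH015; (11-1) mod 4 = 2 into the melted columns → EG6.
So row 11 is (WH015, EG6, 632); qty = 632.

632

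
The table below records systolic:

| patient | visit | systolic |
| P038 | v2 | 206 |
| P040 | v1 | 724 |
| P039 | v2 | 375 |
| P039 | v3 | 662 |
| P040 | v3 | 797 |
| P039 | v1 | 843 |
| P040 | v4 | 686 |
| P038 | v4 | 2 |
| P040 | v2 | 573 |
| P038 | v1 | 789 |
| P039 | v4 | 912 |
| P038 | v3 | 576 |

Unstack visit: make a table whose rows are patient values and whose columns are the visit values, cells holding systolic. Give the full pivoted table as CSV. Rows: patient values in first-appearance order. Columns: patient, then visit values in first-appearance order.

Columns: patient plus the 4 distinct visit values (v2, v1, v3, v4).
For example, row P038 column v2 takes systolic=206 from the long row (P038, v2).

patient,v2,v1,v3,v4
P038,206,789,576,2
P040,573,724,797,686
P039,375,843,662,912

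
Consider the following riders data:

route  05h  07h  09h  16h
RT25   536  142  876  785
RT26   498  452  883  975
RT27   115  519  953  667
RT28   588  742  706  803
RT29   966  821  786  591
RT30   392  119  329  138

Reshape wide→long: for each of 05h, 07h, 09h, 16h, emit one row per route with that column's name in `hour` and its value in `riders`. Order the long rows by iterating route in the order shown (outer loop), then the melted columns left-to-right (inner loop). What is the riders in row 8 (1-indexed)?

24 rows total (6 × 4). Row 8: index ⌊(8-1)/4⌋ = 1 into route → RT26; (8-1) mod 4 = 3 into the melted columns → 16h.
So row 8 is (RT26, 16h, 975); riders = 975.

975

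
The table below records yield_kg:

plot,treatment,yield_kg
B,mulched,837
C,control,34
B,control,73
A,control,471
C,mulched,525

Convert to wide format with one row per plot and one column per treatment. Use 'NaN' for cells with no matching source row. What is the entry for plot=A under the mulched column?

No long-format row has plot=A and treatment=mulched, so the cell is NaN.

NaN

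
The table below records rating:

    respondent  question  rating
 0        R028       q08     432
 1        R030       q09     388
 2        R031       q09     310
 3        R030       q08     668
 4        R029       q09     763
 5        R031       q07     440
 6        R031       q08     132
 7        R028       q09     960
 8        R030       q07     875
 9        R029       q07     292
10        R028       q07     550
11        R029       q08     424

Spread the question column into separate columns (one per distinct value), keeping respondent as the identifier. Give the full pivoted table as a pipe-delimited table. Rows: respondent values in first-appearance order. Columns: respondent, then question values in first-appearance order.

| respondent | q08 | q09 | q07 |
| R028 | 432 | 960 | 550 |
| R030 | 668 | 388 | 875 |
| R031 | 132 | 310 | 440 |
| R029 | 424 | 763 | 292 |

Columns: respondent plus the 3 distinct question values (q08, q09, q07).
For example, row R028 column q08 takes rating=432 from the long row (R028, q08).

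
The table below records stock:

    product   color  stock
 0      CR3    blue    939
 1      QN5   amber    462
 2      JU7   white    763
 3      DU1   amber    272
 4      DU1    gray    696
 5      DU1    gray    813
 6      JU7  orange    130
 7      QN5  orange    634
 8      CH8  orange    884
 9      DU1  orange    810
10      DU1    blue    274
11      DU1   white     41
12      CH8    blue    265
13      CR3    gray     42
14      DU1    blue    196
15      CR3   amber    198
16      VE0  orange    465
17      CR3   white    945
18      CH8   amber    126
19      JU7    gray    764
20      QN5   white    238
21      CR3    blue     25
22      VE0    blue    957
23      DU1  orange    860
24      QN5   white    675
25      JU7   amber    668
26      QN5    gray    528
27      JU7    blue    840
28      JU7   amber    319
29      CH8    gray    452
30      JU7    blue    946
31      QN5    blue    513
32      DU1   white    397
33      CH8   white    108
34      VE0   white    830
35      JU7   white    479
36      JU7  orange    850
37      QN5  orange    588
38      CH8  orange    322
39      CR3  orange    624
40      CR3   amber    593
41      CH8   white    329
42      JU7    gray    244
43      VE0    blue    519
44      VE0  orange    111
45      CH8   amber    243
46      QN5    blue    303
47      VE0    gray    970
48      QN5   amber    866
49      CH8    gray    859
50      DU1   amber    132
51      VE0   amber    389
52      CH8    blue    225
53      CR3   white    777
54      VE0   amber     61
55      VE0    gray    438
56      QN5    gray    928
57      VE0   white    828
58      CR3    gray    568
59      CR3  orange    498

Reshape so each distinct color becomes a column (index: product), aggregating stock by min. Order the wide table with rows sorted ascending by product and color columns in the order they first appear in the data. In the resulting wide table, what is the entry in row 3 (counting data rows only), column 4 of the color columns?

With rows sorted ascending by product, row 3 is product=DU1. color columns in first-appearance order: blue, amber, white, gray, orange; column 4 is gray.
Long rows with product=DU1, color=gray: min(696, 813) = 696.

696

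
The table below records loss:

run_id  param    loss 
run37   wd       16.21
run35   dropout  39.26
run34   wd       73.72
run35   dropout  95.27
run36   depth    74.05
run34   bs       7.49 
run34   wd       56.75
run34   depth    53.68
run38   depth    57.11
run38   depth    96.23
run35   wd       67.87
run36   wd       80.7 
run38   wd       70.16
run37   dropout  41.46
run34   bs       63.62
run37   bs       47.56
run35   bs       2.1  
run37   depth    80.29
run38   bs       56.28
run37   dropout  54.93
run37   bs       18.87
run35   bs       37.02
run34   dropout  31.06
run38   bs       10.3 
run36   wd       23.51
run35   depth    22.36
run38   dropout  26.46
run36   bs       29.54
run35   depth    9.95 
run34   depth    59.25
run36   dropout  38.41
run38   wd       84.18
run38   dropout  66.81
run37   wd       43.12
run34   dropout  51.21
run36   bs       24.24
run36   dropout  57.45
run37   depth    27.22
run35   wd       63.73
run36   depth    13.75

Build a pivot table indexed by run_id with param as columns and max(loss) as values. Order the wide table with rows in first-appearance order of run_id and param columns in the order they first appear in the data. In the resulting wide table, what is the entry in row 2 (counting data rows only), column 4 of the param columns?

With rows in first-appearance order of run_id, row 2 is run_id=run35. param columns in first-appearance order: wd, dropout, depth, bs; column 4 is bs.
Long rows with run_id=run35, param=bs: max(2.1, 37.02) = 37.02.

37.02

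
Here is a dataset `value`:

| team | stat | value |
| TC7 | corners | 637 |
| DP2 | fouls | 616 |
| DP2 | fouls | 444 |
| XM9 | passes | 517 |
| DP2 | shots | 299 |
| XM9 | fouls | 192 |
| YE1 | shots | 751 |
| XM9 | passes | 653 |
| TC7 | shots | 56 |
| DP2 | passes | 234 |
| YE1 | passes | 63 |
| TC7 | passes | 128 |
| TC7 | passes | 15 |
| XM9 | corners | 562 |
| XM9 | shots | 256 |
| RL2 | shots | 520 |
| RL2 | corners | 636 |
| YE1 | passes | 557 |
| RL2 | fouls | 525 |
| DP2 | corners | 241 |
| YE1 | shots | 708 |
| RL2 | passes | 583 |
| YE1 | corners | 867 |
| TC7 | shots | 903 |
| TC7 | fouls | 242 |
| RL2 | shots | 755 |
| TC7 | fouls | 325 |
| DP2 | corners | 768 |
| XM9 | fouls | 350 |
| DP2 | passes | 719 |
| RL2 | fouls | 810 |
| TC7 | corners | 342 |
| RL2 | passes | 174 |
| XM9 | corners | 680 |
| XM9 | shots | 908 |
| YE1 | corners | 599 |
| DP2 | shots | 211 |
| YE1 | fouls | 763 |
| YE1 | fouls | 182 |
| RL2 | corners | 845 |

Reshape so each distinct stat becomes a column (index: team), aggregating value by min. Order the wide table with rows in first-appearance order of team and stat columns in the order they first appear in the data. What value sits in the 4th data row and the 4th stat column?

708

With rows in first-appearance order of team, row 4 is team=YE1. stat columns in first-appearance order: corners, fouls, passes, shots; column 4 is shots.
Long rows with team=YE1, stat=shots: min(751, 708) = 708.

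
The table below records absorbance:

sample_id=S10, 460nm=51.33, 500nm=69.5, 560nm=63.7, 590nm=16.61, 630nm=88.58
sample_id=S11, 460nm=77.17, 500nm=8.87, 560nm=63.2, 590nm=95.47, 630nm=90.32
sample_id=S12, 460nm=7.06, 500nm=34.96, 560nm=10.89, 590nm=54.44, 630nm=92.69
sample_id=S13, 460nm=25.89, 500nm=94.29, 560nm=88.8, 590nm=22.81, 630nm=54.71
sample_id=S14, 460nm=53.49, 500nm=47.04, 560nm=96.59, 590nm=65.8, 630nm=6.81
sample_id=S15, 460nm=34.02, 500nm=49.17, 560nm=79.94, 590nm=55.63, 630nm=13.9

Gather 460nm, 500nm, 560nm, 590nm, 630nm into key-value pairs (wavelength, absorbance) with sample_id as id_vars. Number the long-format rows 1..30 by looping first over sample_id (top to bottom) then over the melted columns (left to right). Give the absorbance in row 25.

6.81

30 rows total (6 × 5). Row 25: index ⌊(25-1)/5⌋ = 4 into sample_id → S14; (25-1) mod 5 = 4 into the melted columns → 630nm.
So row 25 is (S14, 630nm, 6.81); absorbance = 6.81.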